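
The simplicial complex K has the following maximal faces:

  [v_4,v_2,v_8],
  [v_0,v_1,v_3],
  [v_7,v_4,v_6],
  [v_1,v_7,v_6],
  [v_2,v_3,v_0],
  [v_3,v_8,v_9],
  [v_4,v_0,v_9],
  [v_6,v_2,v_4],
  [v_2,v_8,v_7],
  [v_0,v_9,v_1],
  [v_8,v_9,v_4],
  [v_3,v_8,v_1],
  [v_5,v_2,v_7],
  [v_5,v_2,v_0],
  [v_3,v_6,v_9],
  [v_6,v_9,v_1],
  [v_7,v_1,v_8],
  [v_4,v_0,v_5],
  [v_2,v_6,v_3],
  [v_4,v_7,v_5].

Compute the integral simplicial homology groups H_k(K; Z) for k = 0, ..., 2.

H_0 ≅ Z,  H_1 ≅ Z ⊕ Z_2,  H_2 = 0.

Fix the vertex order v_0 < v_1 < v_2 < v_3 < v_4 < v_5 < v_6 < v_7 < v_8 < v_9 and write every simplex with vertices in increasing order. Then dim K = 2 and the simplices of K are:

  0-simplices (10): [v_0], [v_1], [v_2], [v_3], [v_4], [v_5], [v_6], [v_7], [v_8], [v_9]
  1-simplices (30): (30 of them)
  2-simplices (20): (20 of them)

so the chain groups are C_0 ≅ Z^10, C_1 ≅ Z^30, C_2 ≅ Z^20.

Boundary ∂_1: C_1 → C_0 maps an edge to its endpoints' difference, ∂[p,q] = q − p.
As a 10×30 matrix over Z this has rank 9, with invariant factors (1,1,1,1,1,1,1,1,1).

The boundary map ∂_2: C_2 → C_1 sends each 2-simplex [p,q,r] to [q,r] − [p,r] + [p,q]. For instance
  ∂[v_3,v_8,v_9] = [v_8,v_9] − [v_3,v_9] + [v_3,v_8],
  ∂[v_2,v_4,v_6] = [v_4,v_6] − [v_2,v_6] + [v_2,v_4].
This gives a 30×20 integer matrix of rank 20; reducing to Smith normal form yields diagonal entries (1,1,1,1,1,1,1,1,1,1,1,1,1,1,1,1,1,1,1,2).

Computing H_k = (kernel of ∂_k) / (image of ∂_{k+1}):

  H_0: rank C_0 − rank ∂_1 = 10 − 9 = 1, and the invariant factors of ∂_1 are all 1, so H_0 ≅ Z.
  H_1: rank ker ∂_1 − rank ∂_2 = (30 − 9) − 20 = 1, and ∂_2 has invariant factor 2 > 1, so H_1 ≅ Z ⊕ Z_2.
  H_2: rank ker ∂_2 − rank ∂_3 = (20 − 20) − 0 = 0, and there is no ∂_3, so H_2 ≅ 0.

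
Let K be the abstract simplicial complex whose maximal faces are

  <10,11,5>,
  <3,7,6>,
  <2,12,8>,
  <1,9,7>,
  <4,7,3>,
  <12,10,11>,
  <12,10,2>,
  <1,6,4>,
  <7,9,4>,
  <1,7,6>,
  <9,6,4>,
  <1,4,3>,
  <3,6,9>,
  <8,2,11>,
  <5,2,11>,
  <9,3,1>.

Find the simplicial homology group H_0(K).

H_0 ≅ Z^2.

Take the total order 1 < 2 < 3 < 4 < 5 < 6 < 7 < 8 < 9 < 10 < 11 < 12 on the vertex set. Then K (dimension 2) consists of the simplices:

  0-simplices (12): [1], [2], [3], [4], [5], [6], [7], [8], [9], [10], [11], [12]
  1-simplices (27): (27 of them)
  2-simplices (16): [1,3,4], [1,3,9], [1,4,6], [1,6,7], [1,7,9], [2,5,11], [2,8,11], [2,8,12], [2,10,12], [3,4,7], [3,6,7], [3,6,9], [4,6,9], [4,7,9], [5,10,11], [10,11,12]

giving chain groups C_0 ≅ Z^12, C_1 ≅ Z^27, C_2 ≅ Z^16.

∂_1: C_1 → C_0 is given by ∂[p,q] = [q] − [p].
As a 12×27 matrix over Z this has rank 10, with invariant factors (1,1,1,1,1,1,1,1,1,1).

∂_2: C_2 → C_1 acts by ∂[p,q,r] = [q,r] − [p,r] + [p,q]. For instance
  ∂[4,6,9] = [6,9] − [4,9] + [4,6],
  ∂[3,6,7] = [6,7] − [3,7] + [3,6].
The 27×16 boundary matrix has rank 16 and Smith normal form diag(1,1,1,1,1,1,1,1,1,1,1,1,1,1,1,2).

From H_k ≅ ker(∂_k) / im(∂_{k+1}) we obtain:

  H_0: rank C_0 − rank ∂_1 = 12 − 10 = 2, and the invariant factors of ∂_1 are all 1, so H_0 = Z^2.

(K is a triangulation of the disjoint union of the cylinder S^1 x I and the real projective plane RP^2.)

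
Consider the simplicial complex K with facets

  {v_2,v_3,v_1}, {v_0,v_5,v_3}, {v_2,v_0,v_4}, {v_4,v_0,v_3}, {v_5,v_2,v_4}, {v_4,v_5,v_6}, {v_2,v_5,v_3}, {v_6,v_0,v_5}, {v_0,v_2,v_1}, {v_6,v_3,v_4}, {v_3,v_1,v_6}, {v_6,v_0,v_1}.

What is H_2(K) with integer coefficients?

Take the total order v_0 < v_1 < v_2 < v_3 < v_4 < v_5 < v_6 on the vertex set. Then K (dimension 2) consists of the simplices:

  0-simplices (7): [v_0], [v_1], [v_2], [v_3], [v_4], [v_5], [v_6]
  1-simplices (18): (18 of them)
  2-simplices (12): (12 of them)

so the chain groups are C_0 ≅ Z^7, C_1 ≅ Z^18, C_2 ≅ Z^12.

∂_1: C_1 → C_0 maps an edge to its endpoints' difference, ∂[p,q] = q − p. For instance
  ∂[v_1,v_6] = [v_6] − [v_1].
This gives a 7×18 integer matrix of rank 6; reducing to Smith normal form yields diagonal entries (1,1,1,1,1,1).

∂_2: C_2 → C_1 maps a triangle to the signed sum of its edges. For instance
  ∂[v_0,v_1,v_6] = [v_1,v_6] − [v_0,v_6] + [v_0,v_1],
  ∂[v_0,v_5,v_6] = [v_5,v_6] − [v_0,v_6] + [v_0,v_5].
This gives a 18×12 integer matrix of rank 12; reducing to Smith normal form yields diagonal entries (1,1,1,1,1,1,1,1,1,1,1,2).

Now H_k = ker ∂_k / im ∂_{k+1}, so:

  H_2: rank ker ∂_2 − rank ∂_3 = (12 − 12) − 0 = 0, and there is no ∂_3, so H_2 = 0.

H_2 ≅ 0.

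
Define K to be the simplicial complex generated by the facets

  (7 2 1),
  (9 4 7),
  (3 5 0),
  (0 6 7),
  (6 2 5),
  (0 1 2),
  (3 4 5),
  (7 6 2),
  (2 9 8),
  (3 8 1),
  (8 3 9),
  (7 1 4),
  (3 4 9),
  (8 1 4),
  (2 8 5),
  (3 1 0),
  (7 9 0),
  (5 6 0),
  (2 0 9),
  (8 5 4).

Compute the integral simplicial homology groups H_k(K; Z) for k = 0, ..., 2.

Take the total order 0 < 1 < 2 < 3 < 4 < 5 < 6 < 7 < 8 < 9 on the vertex set. Then K (dimension 2) consists of the simplices:

  0-simplices (10): [0], [1], [2], [3], [4], [5], [6], [7], [8], [9]
  1-simplices (30): (30 of them)
  2-simplices (20): (20 of them)

giving chain groups C_0 ≅ Z^10, C_1 ≅ Z^30, C_2 ≅ Z^20.

Boundary ∂_1: C_1 → C_0 maps an edge to its endpoints' difference, ∂[p,q] = q − p. For instance
  ∂[4,7] = [7] − [4].
The resulting 10×30 matrix has rank 9, and its Smith normal form has invariant factors (1,1,1,1,1,1,1,1,1).

∂_2: C_2 → C_1 sends each 2-simplex [p,q,r] to [q,r] − [p,r] + [p,q]. For instance
  ∂[0,1,2] = [1,2] − [0,2] + [0,1],
  ∂[2,6,7] = [6,7] − [2,7] + [2,6].
The resulting 30×20 matrix has rank 20, and its Smith normal form has invariant factors (1,1,1,1,1,1,1,1,1,1,1,1,1,1,1,1,1,1,1,2).

Computing H_k = (kernel of ∂_k) / (image of ∂_{k+1}):

  H_0: rank C_0 − rank ∂_1 = 10 − 9 = 1, and the invariant factors of ∂_1 are all 1, so H_0 = Z.
  H_1: rank ker ∂_1 − rank ∂_2 = (30 − 9) − 20 = 1, and ∂_2 has invariant factor 2 > 1, so H_1 = Z ⊕ Z/2.
  H_2: rank ker ∂_2 − rank ∂_3 = (20 − 20) − 0 = 0, and there is no ∂_3, so H_2 = 0.

H_0 ≅ Z,  H_1 ≅ Z ⊕ Z/2,  H_2 = 0.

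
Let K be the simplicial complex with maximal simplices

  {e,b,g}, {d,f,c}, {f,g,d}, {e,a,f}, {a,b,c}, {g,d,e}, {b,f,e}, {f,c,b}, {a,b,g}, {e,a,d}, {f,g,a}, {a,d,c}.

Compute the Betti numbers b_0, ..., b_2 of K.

Order the vertices as a < b < c < d < e < f < g. Listing each simplex with vertices in this order, K has dimension 2 with simplices:

  0-simplices (7): a, b, c, d, e, f, g
  1-simplices (18): ab, ac, ad, ae, af, ag, bc, be, bf, bg, cd, cf, de, df, dg, ef, eg, fg
  2-simplices (12): abc, abg, acd, ade, aef, afg, bcf, bef, beg, cdf, deg, dfg

giving chain groups C_0 ≅ Z^7, C_1 ≅ Z^18, C_2 ≅ Z^12.

The boundary map ∂_1: C_1 → C_0 is given by ∂[p,q] = [q] − [p]. For instance
  ∂af = f − a.
As a 7×18 matrix over Z this has rank 6, with invariant factors (1,1,1,1,1,1).

∂_2: C_2 → C_1 sends each 2-simplex [p,q,r] to [q,r] − [p,r] + [p,q]. For instance
  ∂beg = eg − bg + be,
  ∂ade = de − ae + ad.
This gives a 18×12 integer matrix of rank 12; reducing to Smith normal form yields diagonal entries (1,1,1,1,1,1,1,1,1,1,1,2).

Now H_k = ker ∂_k / im ∂_{k+1}, so:

  H_0: rank C_0 − rank ∂_1 = 7 − 6 = 1, and the invariant factors of ∂_1 are all 1, so H_0 ≅ Z.
  H_1: rank ker ∂_1 − rank ∂_2 = (18 − 6) − 12 = 0, and ∂_2 has invariant factor 2 > 1, so H_1 ≅ Z_2.
  H_2: rank ker ∂_2 − rank ∂_3 = (12 − 12) − 0 = 0, and there is no ∂_3, so H_2 ≅ 0.

Hence the Betti numbers are b_0 = 1, b_1 = 0, b_2 = 0.

b_0 = 1, b_1 = 0, b_2 = 0.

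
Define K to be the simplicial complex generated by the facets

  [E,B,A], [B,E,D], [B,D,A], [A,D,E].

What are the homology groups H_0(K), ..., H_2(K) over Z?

Take the total order A < B < D < E on the vertex set. Then K (dimension 2) consists of the simplices:

  0-simplices (4): A, B, D, E
  1-simplices (6): AB, AD, AE, BD, BE, DE
  2-simplices (4): ABD, ABE, ADE, BDE

giving chain groups C_0 ≅ Z^4, C_1 ≅ Z^6, C_2 ≅ Z^4.

∂_1: C_1 → C_0 is given by ∂[p,q] = [q] − [p]. For instance
  ∂DE = E − D.
The 4×6 boundary matrix has rank 3 and Smith normal form diag(1,1,1).

∂_2: C_2 → C_1 sends each 2-simplex [p,q,r] to [q,r] − [p,r] + [p,q]. For instance
  ∂BDE = DE − BE + BD,
  ∂ABE = BE − AE + AB.
The 6×4 boundary matrix has rank 3 and Smith normal form diag(1,1,1).

Computing H_k = (kernel of ∂_k) / (image of ∂_{k+1}):

  H_0: rank C_0 − rank ∂_1 = 4 − 3 = 1, and the invariant factors of ∂_1 are all 1, so H_0 = Z.
  H_1: rank ker ∂_1 − rank ∂_2 = (6 − 3) − 3 = 0, and the invariant factors of ∂_2 are all 1, so H_1 = 0.
  H_2: rank ker ∂_2 − rank ∂_3 = (4 − 3) − 0 = 1, and there is no ∂_3, so H_2 = Z.

H_0 = Z,  H_1 = 0,  H_2 = Z.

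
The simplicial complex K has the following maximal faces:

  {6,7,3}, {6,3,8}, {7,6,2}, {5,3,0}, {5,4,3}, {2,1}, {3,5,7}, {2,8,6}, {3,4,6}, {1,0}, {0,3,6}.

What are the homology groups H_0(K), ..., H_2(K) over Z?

Take the total order 0 < 1 < 2 < 3 < 4 < 5 < 6 < 7 < 8 on the vertex set. Then K (dimension 2) consists of the simplices:

  0-simplices (9): [0], [1], [2], [3], [4], [5], [6], [7], [8]
  1-simplices (18): [0,1], [0,3], [0,5], [0,6], [1,2], [2,6], [2,7], [2,8], [3,4], [3,5], [3,6], [3,7], [3,8], [4,5], [4,6], [5,7], [6,7], [6,8]
  2-simplices (9): [0,3,5], [0,3,6], [2,6,7], [2,6,8], [3,4,5], [3,4,6], [3,5,7], [3,6,7], [3,6,8]

Hence C_0 ≅ Z^9, C_1 ≅ Z^18, C_2 ≅ Z^9.

The boundary map ∂_1: C_1 → C_0 sends each edge [p,q] (with p < q) to q − p. For instance
  ∂[0,6] = [6] − [0].
As a 9×18 matrix over Z this has rank 8, with invariant factors (1,1,1,1,1,1,1,1).

∂_2: C_2 → C_1 sends each 2-simplex [p,q,r] to [q,r] − [p,r] + [p,q]. For instance
  ∂[0,3,6] = [3,6] − [0,6] + [0,3],
  ∂[3,6,7] = [6,7] − [3,7] + [3,6].
The 18×9 boundary matrix has rank 9 and Smith normal form diag(1,1,1,1,1,1,1,1,1).

Computing H_k = (kernel of ∂_k) / (image of ∂_{k+1}):

  H_0: rank C_0 − rank ∂_1 = 9 − 8 = 1, and the invariant factors of ∂_1 are all 1, so H_0 = Z.
  H_1: rank ker ∂_1 − rank ∂_2 = (18 − 8) − 9 = 1, and the invariant factors of ∂_2 are all 1, so H_1 = Z.
  H_2: rank ker ∂_2 − rank ∂_3 = (9 − 9) − 0 = 0, and there is no ∂_3, so H_2 = 0.

As a check, the Euler characteristic is 9 − 18 + 9 = 0, which agrees with 1 − 1 + 0 = 0.

H_0 ≅ Z,  H_1 ≅ Z,  H_2 = 0.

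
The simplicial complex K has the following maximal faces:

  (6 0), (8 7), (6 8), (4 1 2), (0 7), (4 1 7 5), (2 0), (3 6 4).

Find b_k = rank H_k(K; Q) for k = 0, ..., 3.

b_0 = 1, b_1 = 3, b_2 = 0, b_3 = 0.

K has 9 vertices, 16 edges, 6 triangles, 1 3-simplex.
rank ∂_0 = 0, rank ∂_1 = 8 ⇒ b_0 = 9 − 0 − 8 = 1; all invariant factors of ∂_1 are 1 so no torsion. So H_0 = Z.
rank ∂_1 = 8, rank ∂_2 = 5 ⇒ b_1 = 16 − 8 − 5 = 3; all invariant factors of ∂_2 are 1 so no torsion. So H_1 = Z^3.
rank ∂_2 = 5, rank ∂_3 = 1 ⇒ b_2 = 6 − 5 − 1 = 0; all invariant factors of ∂_3 are 1 so no torsion. So H_2 = 0.
rank ∂_3 = 1, rank ∂_4 = 0 ⇒ b_3 = 1 − 1 − 0 = 0. So H_3 = 0.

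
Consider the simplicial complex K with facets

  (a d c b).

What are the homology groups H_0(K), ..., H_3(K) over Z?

We work with the vertex ordering a < b < c < d. The simplices of K, each written with vertices in increasing order, are:

  0-simplices (4): a, b, c, d
  1-simplices (6): ab, ac, ad, bc, bd, cd
  2-simplices (4): abc, abd, acd, bcd
  3-simplices (1): abcd

so the chain groups are C_0 ≅ Z^4, C_1 ≅ Z^6, C_2 ≅ Z^4, C_3 ≅ Z^1.

The boundary map ∂_1: C_1 → C_0 maps an edge to its endpoints' difference, ∂[p,q] = q − p.
As a 4×6 matrix over Z this has rank 3, with invariant factors (1,1,1).

The boundary map ∂_2: C_2 → C_1 acts by ∂[p,q,r] = [q,r] − [p,r] + [p,q]. For instance
  ∂acd = cd − ad + ac,
  ∂abd = bd − ad + ab.
The resulting 6×4 matrix has rank 3, and its Smith normal form has invariant factors (1,1,1).

Boundary ∂_3: C_3 → C_2 sends each 3-simplex σ to the alternating sum Σ_i (−1)^i (σ with its i-th vertex removed). For instance
  ∂abcd = bcd − acd + abd − abc.
As a 4×1 matrix over Z this has rank 1, with invariant factors (1).

From H_k ≅ ker(∂_k) / im(∂_{k+1}) we obtain:

  H_0: rank C_0 − rank ∂_1 = 4 − 3 = 1, and the invariant factors of ∂_1 are all 1, so H_0 = Z.
  H_1: rank ker ∂_1 − rank ∂_2 = (6 − 3) − 3 = 0, and the invariant factors of ∂_2 are all 1, so H_1 = 0.
  H_2: rank ker ∂_2 − rank ∂_3 = (4 − 3) − 1 = 0, and the invariant factors of ∂_3 are all 1, so H_2 = 0.
  H_3: rank ker ∂_3 − rank ∂_4 = (1 − 1) − 0 = 0, and there is no ∂_4, so H_3 = 0.

H_0 ≅ Z,  H_1 = 0,  H_2 = 0,  H_3 = 0.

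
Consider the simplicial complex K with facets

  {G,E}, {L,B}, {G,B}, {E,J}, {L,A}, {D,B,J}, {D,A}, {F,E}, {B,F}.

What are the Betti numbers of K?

We work with the vertex ordering A < B < D < E < F < G < J < L. The simplices of K, each written with vertices in increasing order, are:

  0-simplices (8): A, B, D, E, F, G, J, L
  1-simplices (11): AD, AL, BD, BF, BG, BJ, BL, DJ, EF, EG, EJ
  2-simplices (1): BDJ

Hence C_0 ≅ Z^8, C_1 ≅ Z^11, C_2 ≅ Z^1.

Boundary ∂_1: C_1 → C_0 sends each edge [p,q] (with p < q) to q − p. For instance
  ∂BJ = J − B.
As a 8×11 matrix over Z this has rank 7, with invariant factors (1,1,1,1,1,1,1).

∂_2: C_2 → C_1 maps a triangle to the signed sum of its edges. For instance
  ∂BDJ = DJ − BJ + BD.
This gives a 11×1 integer matrix of rank 1; reducing to Smith normal form yields diagonal entries (1).

Reading off H_k = ker ∂_k / im ∂_{k+1}:

  H_0: rank C_0 − rank ∂_1 = 8 − 7 = 1, and the invariant factors of ∂_1 are all 1, so H_0 ≅ Z.
  H_1: rank ker ∂_1 − rank ∂_2 = (11 − 7) − 1 = 3, and the invariant factors of ∂_2 are all 1, so H_1 ≅ Z^3.
  H_2: rank ker ∂_2 − rank ∂_3 = (1 − 1) − 0 = 0, and there is no ∂_3, so H_2 ≅ 0.

As a check, the Euler characteristic is 8 − 11 + 1 = -2, which agrees with 1 − 3 + 0 = -2.

Hence the Betti numbers are b_0 = 1, b_1 = 3, b_2 = 0.

b_0 = 1, b_1 = 3, b_2 = 0.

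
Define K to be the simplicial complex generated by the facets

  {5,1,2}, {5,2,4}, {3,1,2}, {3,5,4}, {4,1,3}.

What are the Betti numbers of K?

b_0 = 1, b_1 = 1, b_2 = 0.

We work with the vertex ordering 1 < 2 < 3 < 4 < 5. The simplices of K, each written with vertices in increasing order, are:

  0-simplices (5): [1], [2], [3], [4], [5]
  1-simplices (10): [1,2], [1,3], [1,4], [1,5], [2,3], [2,4], [2,5], [3,4], [3,5], [4,5]
  2-simplices (5): [1,2,3], [1,2,5], [1,3,4], [2,4,5], [3,4,5]

Hence C_0 ≅ Z^5, C_1 ≅ Z^10, C_2 ≅ Z^5.

Boundary ∂_1: C_1 → C_0 sends each edge [p,q] (with p < q) to q − p. For instance
  ∂[1,3] = [3] − [1].
As a 5×10 matrix over Z this has rank 4, with invariant factors (1,1,1,1).

Boundary ∂_2: C_2 → C_1 maps a triangle to the signed sum of its edges. For instance
  ∂[1,3,4] = [3,4] − [1,4] + [1,3],
  ∂[2,4,5] = [4,5] − [2,5] + [2,4].
As a 10×5 matrix over Z this has rank 5, with invariant factors (1,1,1,1,1).

From H_k ≅ ker(∂_k) / im(∂_{k+1}) we obtain:

  H_0: rank C_0 − rank ∂_1 = 5 − 4 = 1, and the invariant factors of ∂_1 are all 1, so H_0 = Z.
  H_1: rank ker ∂_1 − rank ∂_2 = (10 − 4) − 5 = 1, and the invariant factors of ∂_2 are all 1, so H_1 = Z.
  H_2: rank ker ∂_2 − rank ∂_3 = (5 − 5) − 0 = 0, and there is no ∂_3, so H_2 = 0.

(K is a triangulation of the Möbius band.)

Hence the Betti numbers are b_0 = 1, b_1 = 1, b_2 = 0.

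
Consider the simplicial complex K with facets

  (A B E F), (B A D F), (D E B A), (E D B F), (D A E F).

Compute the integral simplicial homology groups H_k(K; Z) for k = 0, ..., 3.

Order the vertices as A < B < D < E < F. Listing each simplex with vertices in this order, K has dimension 3 with simplices:

  0-simplices (5): A, B, D, E, F
  1-simplices (10): AB, AD, AE, AF, BD, BE, BF, DE, DF, EF
  2-simplices (10): ABD, ABE, ABF, ADE, ADF, AEF, BDE, BDF, BEF, DEF
  3-simplices (5): ABDE, ABDF, ABEF, ADEF, BDEF

giving chain groups C_0 ≅ Z^5, C_1 ≅ Z^10, C_2 ≅ Z^10, C_3 ≅ Z^5.

Boundary ∂_1: C_1 → C_0 maps an edge to its endpoints' difference, ∂[p,q] = q − p. For instance
  ∂BD = D − B.
The 5×10 boundary matrix has rank 4 and Smith normal form diag(1,1,1,1).

Boundary ∂_2: C_2 → C_1 acts by ∂[p,q,r] = [q,r] − [p,r] + [p,q]. For instance
  ∂ABE = BE − AE + AB,
  ∂BEF = EF − BF + BE.
The resulting 10×10 matrix has rank 6, and its Smith normal form has invariant factors (1,1,1,1,1,1).

∂_3: C_3 → C_2 sends each 3-simplex σ to the alternating sum Σ_i (−1)^i (σ with its i-th vertex removed). For instance
  ∂ADEF = DEF − AEF + ADF − ADE,
  ∂ABDF = BDF − ADF + ABF − ABD.
The 10×5 boundary matrix has rank 4 and Smith normal form diag(1,1,1,1).

Reading off H_k = ker ∂_k / im ∂_{k+1}:

  H_0: rank C_0 − rank ∂_1 = 5 − 4 = 1, and the invariant factors of ∂_1 are all 1, so H_0 ≅ Z.
  H_1: rank ker ∂_1 − rank ∂_2 = (10 − 4) − 6 = 0, and the invariant factors of ∂_2 are all 1, so H_1 ≅ 0.
  H_2: rank ker ∂_2 − rank ∂_3 = (10 − 6) − 4 = 0, and the invariant factors of ∂_3 are all 1, so H_2 ≅ 0.
  H_3: rank ker ∂_3 − rank ∂_4 = (5 − 4) − 0 = 1, and there is no ∂_4, so H_3 ≅ Z.

As a check, the Euler characteristic is 5 − 10 + 10 − 5 = 0, which agrees with 1 − 0 + 0 − 1 = 0.
(K is a triangulation of the 3-sphere S^3.)

H_0 ≅ Z,  H_1 = 0,  H_2 = 0,  H_3 ≅ Z.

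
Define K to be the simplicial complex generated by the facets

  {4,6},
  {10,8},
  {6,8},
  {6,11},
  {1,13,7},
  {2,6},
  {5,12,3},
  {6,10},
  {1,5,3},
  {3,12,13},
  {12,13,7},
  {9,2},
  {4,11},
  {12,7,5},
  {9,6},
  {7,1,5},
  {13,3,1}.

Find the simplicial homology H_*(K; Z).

Order the vertices as 1 < 2 < 3 < 4 < 5 < 6 < 7 < 8 < 9 < 10 < 11 < 12 < 13. Listing each simplex with vertices in this order, K has dimension 2 with simplices:

  0-simplices (13): [1], [2], [3], [4], [5], [6], [7], [8], [9], [10], [11], [12], [13]
  1-simplices (21): [1,3], [1,5], [1,7], [1,13], [2,6], [2,9], [3,5], [3,12], [3,13], [4,6], [4,11], [5,7], [5,12], [6,8], [6,9], [6,10], [6,11], [7,12], [7,13], [8,10], [12,13]
  2-simplices (8): [1,3,5], [1,3,13], [1,5,7], [1,7,13], [3,5,12], [3,12,13], [5,7,12], [7,12,13]

so the chain groups are C_0 ≅ Z^13, C_1 ≅ Z^21, C_2 ≅ Z^8.

∂_1: C_1 → C_0 sends each edge [p,q] (with p < q) to q − p. For instance
  ∂[6,8] = [8] − [6].
The resulting 13×21 matrix has rank 11, and its Smith normal form has invariant factors (1,1,1,1,1,1,1,1,1,1,1).

The boundary map ∂_2: C_2 → C_1 acts by ∂[p,q,r] = [q,r] − [p,r] + [p,q]. For instance
  ∂[7,12,13] = [12,13] − [7,13] + [7,12],
  ∂[1,3,13] = [3,13] − [1,13] + [1,3].
This gives a 21×8 integer matrix of rank 7; reducing to Smith normal form yields diagonal entries (1,1,1,1,1,1,1).

Computing H_k = (kernel of ∂_k) / (image of ∂_{k+1}):

  H_0: rank C_0 − rank ∂_1 = 13 − 11 = 2, and the invariant factors of ∂_1 are all 1, so H_0 ≅ Z^2.
  H_1: rank ker ∂_1 − rank ∂_2 = (21 − 11) − 7 = 3, and the invariant factors of ∂_2 are all 1, so H_1 ≅ Z^3.
  H_2: rank ker ∂_2 − rank ∂_3 = (8 − 7) − 0 = 1, and there is no ∂_3, so H_2 ≅ Z.

(K is a triangulation of the disjoint union of the 2-sphere S^2 and a wedge of 3 circles.)

H_0 ≅ Z^2,  H_1 ≅ Z^3,  H_2 ≅ Z.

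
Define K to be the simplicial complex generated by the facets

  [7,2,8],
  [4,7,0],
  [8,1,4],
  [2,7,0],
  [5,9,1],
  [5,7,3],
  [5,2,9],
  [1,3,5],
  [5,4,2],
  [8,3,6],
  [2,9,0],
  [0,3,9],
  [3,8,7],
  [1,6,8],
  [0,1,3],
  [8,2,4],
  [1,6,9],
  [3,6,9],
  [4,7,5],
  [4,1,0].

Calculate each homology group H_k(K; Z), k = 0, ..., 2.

Fix the vertex order 0 < 1 < 2 < 3 < 4 < 5 < 6 < 7 < 8 < 9 and write every simplex with vertices in increasing order. Then dim K = 2 and the simplices of K are:

  0-simplices (10): [0], [1], [2], [3], [4], [5], [6], [7], [8], [9]
  1-simplices (30): (30 of them)
  2-simplices (20): (20 of them)

so the chain groups are C_0 ≅ Z^10, C_1 ≅ Z^30, C_2 ≅ Z^20.

Boundary ∂_1: C_1 → C_0 maps an edge to its endpoints' difference, ∂[p,q] = q − p.
The resulting 10×30 matrix has rank 9, and its Smith normal form has invariant factors (1,1,1,1,1,1,1,1,1).

∂_2: C_2 → C_1 maps a triangle to the signed sum of its edges. For instance
  ∂[0,3,9] = [3,9] − [0,9] + [0,3],
  ∂[2,7,8] = [7,8] − [2,8] + [2,7].
As a 30×20 matrix over Z this has rank 20, with invariant factors (1,1,1,1,1,1,1,1,1,1,1,1,1,1,1,1,1,1,1,2).

Reading off H_k = ker ∂_k / im ∂_{k+1}:

  H_0: rank C_0 − rank ∂_1 = 10 − 9 = 1, and the invariant factors of ∂_1 are all 1, so H_0 ≅ Z.
  H_1: rank ker ∂_1 − rank ∂_2 = (30 − 9) − 20 = 1, and ∂_2 has invariant factor 2 > 1, so H_1 ≅ Z × Z/2.
  H_2: rank ker ∂_2 − rank ∂_3 = (20 − 20) − 0 = 0, and there is no ∂_3, so H_2 ≅ 0.

As a check, the Euler characteristic is 10 − 30 + 20 = 0, which agrees with 1 − 1 + 0 = 0.

H_0 ≅ Z,  H_1 ≅ Z × Z/2,  H_2 = 0.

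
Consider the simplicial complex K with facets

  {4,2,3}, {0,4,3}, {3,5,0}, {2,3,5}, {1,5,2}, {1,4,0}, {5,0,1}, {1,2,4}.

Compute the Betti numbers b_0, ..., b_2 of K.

Order the vertices as 0 < 1 < 2 < 3 < 4 < 5. Listing each simplex with vertices in this order, K has dimension 2 with simplices:

  0-simplices (6): [0], [1], [2], [3], [4], [5]
  1-simplices (12): [0,1], [0,3], [0,4], [0,5], [1,2], [1,4], [1,5], [2,3], [2,4], [2,5], [3,4], [3,5]
  2-simplices (8): [0,1,4], [0,1,5], [0,3,4], [0,3,5], [1,2,4], [1,2,5], [2,3,4], [2,3,5]

giving chain groups C_0 ≅ Z^6, C_1 ≅ Z^12, C_2 ≅ Z^8.

Boundary ∂_1: C_1 → C_0 maps an edge to its endpoints' difference, ∂[p,q] = q − p.
As a 6×12 matrix over Z this has rank 5, with invariant factors (1,1,1,1,1).

The boundary map ∂_2: C_2 → C_1 acts by ∂[p,q,r] = [q,r] − [p,r] + [p,q]. For instance
  ∂[1,2,5] = [2,5] − [1,5] + [1,2],
  ∂[2,3,4] = [3,4] − [2,4] + [2,3].
The 12×8 boundary matrix has rank 7 and Smith normal form diag(1,1,1,1,1,1,1).

Computing H_k = (kernel of ∂_k) / (image of ∂_{k+1}):

  H_0: rank C_0 − rank ∂_1 = 6 − 5 = 1, and the invariant factors of ∂_1 are all 1, so H_0 = Z.
  H_1: rank ker ∂_1 − rank ∂_2 = (12 − 5) − 7 = 0, and the invariant factors of ∂_2 are all 1, so H_1 = 0.
  H_2: rank ker ∂_2 − rank ∂_3 = (8 − 7) − 0 = 1, and there is no ∂_3, so H_2 = Z.

As a check, the Euler characteristic is 6 − 12 + 8 = 2, which agrees with 1 − 0 + 1 = 2.

Hence the Betti numbers are b_0 = 1, b_1 = 0, b_2 = 1.

b_0 = 1, b_1 = 0, b_2 = 1.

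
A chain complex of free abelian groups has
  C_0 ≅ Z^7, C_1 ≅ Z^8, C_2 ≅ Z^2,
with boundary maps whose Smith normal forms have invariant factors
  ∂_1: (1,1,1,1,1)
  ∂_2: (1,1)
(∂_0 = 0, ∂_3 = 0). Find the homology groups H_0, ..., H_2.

H_0 ≅ Z^2,  H_1 ≅ Z,  H_2 = 0.

H_0: b_0 = 7 − 0 − 5 = 2; torsion from ∂_1 factors > 1: none. So H_0 ≅ Z^2.
H_1: b_1 = 8 − 5 − 2 = 1; torsion from ∂_2 factors > 1: none. So H_1 ≅ Z.
H_2: b_2 = 2 − 2 − 0 = 0; torsion from ∂_3 factors > 1: none. So H_2 ≅ 0.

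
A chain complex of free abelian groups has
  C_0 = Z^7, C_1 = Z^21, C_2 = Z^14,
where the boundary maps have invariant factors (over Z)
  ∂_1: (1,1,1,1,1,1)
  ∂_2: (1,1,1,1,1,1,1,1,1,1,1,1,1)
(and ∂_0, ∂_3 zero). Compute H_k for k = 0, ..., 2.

H_0 ≅ Z,  H_1 ≅ Z^2,  H_2 ≅ Z.

H_0: b_0 = 7 − 0 − 6 = 1; torsion from ∂_1 factors > 1: none. So H_0 ≅ Z.
H_1: b_1 = 21 − 6 − 13 = 2; torsion from ∂_2 factors > 1: none. So H_1 ≅ Z^2.
H_2: b_2 = 14 − 13 − 0 = 1; torsion from ∂_3 factors > 1: none. So H_2 ≅ Z.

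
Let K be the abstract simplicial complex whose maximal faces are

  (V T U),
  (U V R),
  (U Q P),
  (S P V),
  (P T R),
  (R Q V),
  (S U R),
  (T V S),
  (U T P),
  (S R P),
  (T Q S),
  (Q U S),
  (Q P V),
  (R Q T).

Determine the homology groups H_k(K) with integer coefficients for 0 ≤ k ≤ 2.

Order the vertices as P < Q < R < S < T < U < V. Listing each simplex with vertices in this order, K has dimension 2 with simplices:

  0-simplices (7): P, Q, R, S, T, U, V
  1-simplices (21): PQ, PR, PS, PT, PU, PV, QR, QS, QT, QU, QV, RS, RT, RU, RV, ST, SU, SV, TU, TV, UV
  2-simplices (14): PQU, PQV, PRS, PRT, PSV, PTU, QRT, QRV, QST, QSU, RSU, RUV, STV, TUV

so the chain groups are C_0 ≅ Z^7, C_1 ≅ Z^21, C_2 ≅ Z^14.

Boundary ∂_1: C_1 → C_0 is given by ∂[p,q] = [q] − [p].
The resulting 7×21 matrix has rank 6, and its Smith normal form has invariant factors (1,1,1,1,1,1).

The boundary map ∂_2: C_2 → C_1 maps a triangle to the signed sum of its edges. For instance
  ∂RUV = UV − RV + RU,
  ∂QST = ST − QT + QS.
As a 21×14 matrix over Z this has rank 13, with invariant factors (1,1,1,1,1,1,1,1,1,1,1,1,1).

Now H_k = ker ∂_k / im ∂_{k+1}, so:

  H_0: rank C_0 − rank ∂_1 = 7 − 6 = 1, and the invariant factors of ∂_1 are all 1, so H_0 = Z.
  H_1: rank ker ∂_1 − rank ∂_2 = (21 − 6) − 13 = 2, and the invariant factors of ∂_2 are all 1, so H_1 = Z^2.
  H_2: rank ker ∂_2 − rank ∂_3 = (14 − 13) − 0 = 1, and there is no ∂_3, so H_2 = Z.

H_0 ≅ Z,  H_1 ≅ Z^2,  H_2 ≅ Z.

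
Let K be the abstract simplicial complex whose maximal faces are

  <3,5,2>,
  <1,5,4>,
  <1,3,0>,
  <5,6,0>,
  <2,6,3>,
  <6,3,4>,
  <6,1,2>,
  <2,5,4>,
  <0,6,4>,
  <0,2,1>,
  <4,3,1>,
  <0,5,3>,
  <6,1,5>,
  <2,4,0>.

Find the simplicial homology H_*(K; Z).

Take the total order 0 < 1 < 2 < 3 < 4 < 5 < 6 on the vertex set. Then K (dimension 2) consists of the simplices:

  0-simplices (7): [0], [1], [2], [3], [4], [5], [6]
  1-simplices (21): [0,1], [0,2], [0,3], [0,4], [0,5], [0,6], [1,2], [1,3], [1,4], [1,5], [1,6], [2,3], [2,4], [2,5], [2,6], [3,4], [3,5], [3,6], [4,5], [4,6], [5,6]
  2-simplices (14): [0,1,2], [0,1,3], [0,2,4], [0,3,5], [0,4,6], [0,5,6], [1,2,6], [1,3,4], [1,4,5], [1,5,6], [2,3,5], [2,3,6], [2,4,5], [3,4,6]

so the chain groups are C_0 ≅ Z^7, C_1 ≅ Z^21, C_2 ≅ Z^14.

Boundary ∂_1: C_1 → C_0 is given by ∂[p,q] = [q] − [p]. For instance
  ∂[4,6] = [6] − [4].
This gives a 7×21 integer matrix of rank 6; reducing to Smith normal form yields diagonal entries (1,1,1,1,1,1).

The boundary map ∂_2: C_2 → C_1 maps a triangle to the signed sum of its edges. For instance
  ∂[0,3,5] = [3,5] − [0,5] + [0,3],
  ∂[2,3,6] = [3,6] − [2,6] + [2,3].
This gives a 21×14 integer matrix of rank 13; reducing to Smith normal form yields diagonal entries (1,1,1,1,1,1,1,1,1,1,1,1,1).

From H_k ≅ ker(∂_k) / im(∂_{k+1}) we obtain:

  H_0: rank C_0 − rank ∂_1 = 7 − 6 = 1, and the invariant factors of ∂_1 are all 1, so H_0 = Z.
  H_1: rank ker ∂_1 − rank ∂_2 = (21 − 6) − 13 = 2, and the invariant factors of ∂_2 are all 1, so H_1 = Z^2.
  H_2: rank ker ∂_2 − rank ∂_3 = (14 − 13) − 0 = 1, and there is no ∂_3, so H_2 = Z.

(K is a triangulation of the torus T^2.)

H_0 ≅ Z,  H_1 ≅ Z^2,  H_2 ≅ Z.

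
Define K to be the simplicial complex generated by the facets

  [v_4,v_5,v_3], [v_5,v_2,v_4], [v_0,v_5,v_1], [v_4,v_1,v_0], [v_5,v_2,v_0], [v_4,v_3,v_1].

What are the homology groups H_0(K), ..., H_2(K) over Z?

H_0 = Z,  H_1 = Z,  H_2 = 0.

K has 6 vertices, 12 edges, 6 triangles.
rank ∂_0 = 0, rank ∂_1 = 5 ⇒ b_0 = 6 − 0 − 5 = 1; all invariant factors of ∂_1 are 1 so no torsion. So H_0 ≅ Z.
rank ∂_1 = 5, rank ∂_2 = 6 ⇒ b_1 = 12 − 5 − 6 = 1; all invariant factors of ∂_2 are 1 so no torsion. So H_1 ≅ Z.
rank ∂_2 = 6, rank ∂_3 = 0 ⇒ b_2 = 6 − 6 − 0 = 0. So H_2 ≅ 0.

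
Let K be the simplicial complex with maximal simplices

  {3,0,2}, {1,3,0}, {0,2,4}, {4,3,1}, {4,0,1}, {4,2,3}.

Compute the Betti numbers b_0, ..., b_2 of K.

b_0 = 1, b_1 = 0, b_2 = 1.

Order the vertices as 0 < 1 < 2 < 3 < 4. Listing each simplex with vertices in this order, K has dimension 2 with simplices:

  0-simplices (5): [0], [1], [2], [3], [4]
  1-simplices (9): [0,1], [0,2], [0,3], [0,4], [1,3], [1,4], [2,3], [2,4], [3,4]
  2-simplices (6): [0,1,3], [0,1,4], [0,2,3], [0,2,4], [1,3,4], [2,3,4]

so the chain groups are C_0 ≅ Z^5, C_1 ≅ Z^9, C_2 ≅ Z^6.

∂_1: C_1 → C_0 maps an edge to its endpoints' difference, ∂[p,q] = q − p.
As a 5×9 matrix over Z this has rank 4, with invariant factors (1,1,1,1).

∂_2: C_2 → C_1 acts by ∂[p,q,r] = [q,r] − [p,r] + [p,q]. For instance
  ∂[0,2,3] = [2,3] − [0,3] + [0,2],
  ∂[2,3,4] = [3,4] − [2,4] + [2,3].
As a 9×6 matrix over Z this has rank 5, with invariant factors (1,1,1,1,1).

From H_k ≅ ker(∂_k) / im(∂_{k+1}) we obtain:

  H_0: rank C_0 − rank ∂_1 = 5 − 4 = 1, and the invariant factors of ∂_1 are all 1, so H_0 = Z.
  H_1: rank ker ∂_1 − rank ∂_2 = (9 − 4) − 5 = 0, and the invariant factors of ∂_2 are all 1, so H_1 = 0.
  H_2: rank ker ∂_2 − rank ∂_3 = (6 − 5) − 0 = 1, and there is no ∂_3, so H_2 = Z.

(K is a triangulation of the 2-sphere S^2.)

Hence the Betti numbers are b_0 = 1, b_1 = 0, b_2 = 1.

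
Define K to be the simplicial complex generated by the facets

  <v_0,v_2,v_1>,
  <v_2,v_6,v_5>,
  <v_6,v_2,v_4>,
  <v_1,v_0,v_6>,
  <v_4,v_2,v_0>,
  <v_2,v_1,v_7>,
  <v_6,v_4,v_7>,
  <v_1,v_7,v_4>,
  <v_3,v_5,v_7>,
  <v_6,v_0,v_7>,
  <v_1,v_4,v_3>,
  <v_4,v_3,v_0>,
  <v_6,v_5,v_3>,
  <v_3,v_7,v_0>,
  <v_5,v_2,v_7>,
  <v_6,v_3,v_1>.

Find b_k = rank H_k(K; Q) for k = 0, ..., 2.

b_0 = 1, b_1 = 2, b_2 = 1.

Fix the vertex order v_0 < v_1 < v_2 < v_3 < v_4 < v_5 < v_6 < v_7 and write every simplex with vertices in increasing order. Then dim K = 2 and the simplices of K are:

  0-simplices (8): [v_0], [v_1], [v_2], [v_3], [v_4], [v_5], [v_6], [v_7]
  1-simplices (24): (24 of them)
  2-simplices (16): (16 of them)

Hence C_0 ≅ Z^8, C_1 ≅ Z^24, C_2 ≅ Z^16.

Boundary ∂_1: C_1 → C_0 is given by ∂[p,q] = [q] − [p]. For instance
  ∂[v_0,v_2] = [v_2] − [v_0].
As a 8×24 matrix over Z this has rank 7, with invariant factors (1,1,1,1,1,1,1).

∂_2: C_2 → C_1 maps a triangle to the signed sum of its edges. For instance
  ∂[v_3,v_5,v_7] = [v_5,v_7] − [v_3,v_7] + [v_3,v_5],
  ∂[v_4,v_6,v_7] = [v_6,v_7] − [v_4,v_7] + [v_4,v_6].
The resulting 24×16 matrix has rank 15, and its Smith normal form has invariant factors (1,1,1,1,1,1,1,1,1,1,1,1,1,1,1).

Reading off H_k = ker ∂_k / im ∂_{k+1}:

  H_0: rank C_0 − rank ∂_1 = 8 − 7 = 1, and the invariant factors of ∂_1 are all 1, so H_0 = Z.
  H_1: rank ker ∂_1 − rank ∂_2 = (24 − 7) − 15 = 2, and the invariant factors of ∂_2 are all 1, so H_1 = Z^2.
  H_2: rank ker ∂_2 − rank ∂_3 = (16 − 15) − 0 = 1, and there is no ∂_3, so H_2 = Z.

Hence the Betti numbers are b_0 = 1, b_1 = 2, b_2 = 1.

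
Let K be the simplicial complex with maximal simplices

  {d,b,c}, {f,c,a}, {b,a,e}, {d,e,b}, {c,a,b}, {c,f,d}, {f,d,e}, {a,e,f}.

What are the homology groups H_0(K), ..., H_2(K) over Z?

H_0 ≅ Z,  H_1 = 0,  H_2 ≅ Z.

Order the vertices as a < b < c < d < e < f. Listing each simplex with vertices in this order, K has dimension 2 with simplices:

  0-simplices (6): a, b, c, d, e, f
  1-simplices (12): ab, ac, ae, af, bc, bd, be, cd, cf, de, df, ef
  2-simplices (8): abc, abe, acf, aef, bcd, bde, cdf, def

so the chain groups are C_0 ≅ Z^6, C_1 ≅ Z^12, C_2 ≅ Z^8.

Boundary ∂_1: C_1 → C_0 is given by ∂[p,q] = [q] − [p].
As a 6×12 matrix over Z this has rank 5, with invariant factors (1,1,1,1,1).

Boundary ∂_2: C_2 → C_1 maps a triangle to the signed sum of its edges. For instance
  ∂bcd = cd − bd + bc,
  ∂bde = de − be + bd.
This gives a 12×8 integer matrix of rank 7; reducing to Smith normal form yields diagonal entries (1,1,1,1,1,1,1).

Now H_k = ker ∂_k / im ∂_{k+1}, so:

  H_0: rank C_0 − rank ∂_1 = 6 − 5 = 1, and the invariant factors of ∂_1 are all 1, so H_0 = Z.
  H_1: rank ker ∂_1 − rank ∂_2 = (12 − 5) − 7 = 0, and the invariant factors of ∂_2 are all 1, so H_1 = 0.
  H_2: rank ker ∂_2 − rank ∂_3 = (8 − 7) − 0 = 1, and there is no ∂_3, so H_2 = Z.

As a check, the Euler characteristic is 6 − 12 + 8 = 2, which agrees with 1 − 0 + 1 = 2.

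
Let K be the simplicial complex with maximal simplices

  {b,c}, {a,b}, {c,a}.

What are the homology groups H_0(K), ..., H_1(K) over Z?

Take the total order a < b < c on the vertex set. Then K (dimension 1) consists of the simplices:

  0-simplices (3): a, b, c
  1-simplices (3): ab, ac, bc

giving chain groups C_0 ≅ Z^3, C_1 ≅ Z^3.

Boundary ∂_1: C_1 → C_0 maps an edge to its endpoints' difference, ∂[p,q] = q − p.
This gives a 3×3 integer matrix of rank 2; reducing to Smith normal form yields diagonal entries (1,1).

Now H_k = ker ∂_k / im ∂_{k+1}, so:

  H_0: rank C_0 − rank ∂_1 = 3 − 2 = 1, and the invariant factors of ∂_1 are all 1, so H_0 ≅ Z.
  H_1: rank ker ∂_1 − rank ∂_2 = (3 − 2) − 0 = 1, and there is no ∂_2, so H_1 ≅ Z.

As a check, the Euler characteristic is 3 − 3 = 0, which agrees with 1 − 1 = 0.

H_0 ≅ Z,  H_1 ≅ Z.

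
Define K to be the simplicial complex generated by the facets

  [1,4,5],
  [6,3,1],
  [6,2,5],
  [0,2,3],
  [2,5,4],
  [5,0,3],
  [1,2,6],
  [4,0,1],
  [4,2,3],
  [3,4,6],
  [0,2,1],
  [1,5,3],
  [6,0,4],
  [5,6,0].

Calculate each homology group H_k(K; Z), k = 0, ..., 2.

Take the total order 0 < 1 < 2 < 3 < 4 < 5 < 6 on the vertex set. Then K (dimension 2) consists of the simplices:

  0-simplices (7): [0], [1], [2], [3], [4], [5], [6]
  1-simplices (21): [0,1], [0,2], [0,3], [0,4], [0,5], [0,6], [1,2], [1,3], [1,4], [1,5], [1,6], [2,3], [2,4], [2,5], [2,6], [3,4], [3,5], [3,6], [4,5], [4,6], [5,6]
  2-simplices (14): [0,1,2], [0,1,4], [0,2,3], [0,3,5], [0,4,6], [0,5,6], [1,2,6], [1,3,5], [1,3,6], [1,4,5], [2,3,4], [2,4,5], [2,5,6], [3,4,6]

giving chain groups C_0 ≅ Z^7, C_1 ≅ Z^21, C_2 ≅ Z^14.

The boundary map ∂_1: C_1 → C_0 sends each edge [p,q] (with p < q) to q − p.
The resulting 7×21 matrix has rank 6, and its Smith normal form has invariant factors (1,1,1,1,1,1).

∂_2: C_2 → C_1 acts by ∂[p,q,r] = [q,r] − [p,r] + [p,q]. For instance
  ∂[1,4,5] = [4,5] − [1,5] + [1,4],
  ∂[0,4,6] = [4,6] − [0,6] + [0,4].
As a 21×14 matrix over Z this has rank 13, with invariant factors (1,1,1,1,1,1,1,1,1,1,1,1,1).

Computing H_k = (kernel of ∂_k) / (image of ∂_{k+1}):

  H_0: rank C_0 − rank ∂_1 = 7 − 6 = 1, and the invariant factors of ∂_1 are all 1, so H_0 = Z.
  H_1: rank ker ∂_1 − rank ∂_2 = (21 − 6) − 13 = 2, and the invariant factors of ∂_2 are all 1, so H_1 = Z^2.
  H_2: rank ker ∂_2 − rank ∂_3 = (14 − 13) − 0 = 1, and there is no ∂_3, so H_2 = Z.

(K is a triangulation of the torus T^2.)

H_0 ≅ Z,  H_1 ≅ Z^2,  H_2 ≅ Z.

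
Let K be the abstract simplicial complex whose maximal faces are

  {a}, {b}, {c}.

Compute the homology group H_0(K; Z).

H_0 = Z^3.

We work with the vertex ordering a < b < c. The simplices of K, each written with vertices in increasing order, are:

  0-simplices (3): a, b, c

Hence C_0 ≅ Z^3.

Now H_k = ker ∂_k / im ∂_{k+1}, so:

  H_0: rank C_0 − rank ∂_1 = 3 − 0 = 3, and there is no ∂_1, so H_0 ≅ Z^3.

(K is a triangulation of a set of 3 points.)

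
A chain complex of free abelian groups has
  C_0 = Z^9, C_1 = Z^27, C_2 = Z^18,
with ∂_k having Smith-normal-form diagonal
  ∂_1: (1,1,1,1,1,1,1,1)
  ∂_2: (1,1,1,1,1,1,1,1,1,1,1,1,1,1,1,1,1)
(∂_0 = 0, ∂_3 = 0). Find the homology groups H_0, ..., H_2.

H_0: b_0 = 9 − 0 − 8 = 1; torsion from ∂_1 factors > 1: none. So H_0 = Z.
H_1: b_1 = 27 − 8 − 17 = 2; torsion from ∂_2 factors > 1: none. So H_1 = Z^2.
H_2: b_2 = 18 − 17 − 0 = 1; torsion from ∂_3 factors > 1: none. So H_2 = Z.

H_0 = Z,  H_1 = Z^2,  H_2 = Z.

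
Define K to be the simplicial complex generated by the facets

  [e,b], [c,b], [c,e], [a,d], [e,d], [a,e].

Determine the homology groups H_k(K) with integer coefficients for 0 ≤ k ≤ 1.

H_0 = Z,  H_1 = Z^2.

K has 5 vertices, 6 edges.
rank ∂_0 = 0, rank ∂_1 = 4 ⇒ b_0 = 5 − 0 − 4 = 1; all invariant factors of ∂_1 are 1 so no torsion. So H_0 ≅ Z.
rank ∂_1 = 4, rank ∂_2 = 0 ⇒ b_1 = 6 − 4 − 0 = 2. So H_1 ≅ Z^2.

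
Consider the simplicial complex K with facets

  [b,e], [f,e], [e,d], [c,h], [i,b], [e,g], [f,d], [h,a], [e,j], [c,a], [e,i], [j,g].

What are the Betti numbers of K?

Take the total order a < b < c < d < e < f < g < h < i < j on the vertex set. Then K (dimension 1) consists of the simplices:

  0-simplices (10): a, b, c, d, e, f, g, h, i, j
  1-simplices (12): ac, ah, be, bi, ch, de, df, ef, eg, ei, ej, gj

giving chain groups C_0 ≅ Z^10, C_1 ≅ Z^12.

The boundary map ∂_1: C_1 → C_0 maps an edge to its endpoints' difference, ∂[p,q] = q − p.
The 10×12 boundary matrix has rank 8 and Smith normal form diag(1,1,1,1,1,1,1,1).

Now H_k = ker ∂_k / im ∂_{k+1}, so:

  H_0: rank C_0 − rank ∂_1 = 10 − 8 = 2, and the invariant factors of ∂_1 are all 1, so H_0 ≅ Z^2.
  H_1: rank ker ∂_1 − rank ∂_2 = (12 − 8) − 0 = 4, and there is no ∂_2, so H_1 ≅ Z^4.

As a check, the Euler characteristic is 10 − 12 = -2, which agrees with 2 − 4 = -2.

Hence the Betti numbers are b_0 = 2, b_1 = 4.

b_0 = 2, b_1 = 4.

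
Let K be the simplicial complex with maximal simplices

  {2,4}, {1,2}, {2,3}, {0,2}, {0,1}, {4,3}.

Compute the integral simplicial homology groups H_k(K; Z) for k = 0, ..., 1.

H_0 = Z,  H_1 = Z^2.

Take the total order 0 < 1 < 2 < 3 < 4 on the vertex set. Then K (dimension 1) consists of the simplices:

  0-simplices (5): [0], [1], [2], [3], [4]
  1-simplices (6): [0,1], [0,2], [1,2], [2,3], [2,4], [3,4]

so the chain groups are C_0 ≅ Z^5, C_1 ≅ Z^6.

Boundary ∂_1: C_1 → C_0 is given by ∂[p,q] = [q] − [p]. For instance
  ∂[1,2] = [2] − [1].
The resulting 5×6 matrix has rank 4, and its Smith normal form has invariant factors (1,1,1,1).

Now H_k = ker ∂_k / im ∂_{k+1}, so:

  H_0: rank C_0 − rank ∂_1 = 5 − 4 = 1, and the invariant factors of ∂_1 are all 1, so H_0 ≅ Z.
  H_1: rank ker ∂_1 − rank ∂_2 = (6 − 4) − 0 = 2, and there is no ∂_2, so H_1 ≅ Z^2.

As a check, the Euler characteristic is 5 − 6 = -1, which agrees with 1 − 2 = -1.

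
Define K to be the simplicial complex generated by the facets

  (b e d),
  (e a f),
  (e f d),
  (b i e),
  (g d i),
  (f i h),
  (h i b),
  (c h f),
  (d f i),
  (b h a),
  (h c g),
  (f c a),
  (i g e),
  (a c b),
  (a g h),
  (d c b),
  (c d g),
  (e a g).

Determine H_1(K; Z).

Take the total order a < b < c < d < e < f < g < h < i on the vertex set. Then K (dimension 2) consists of the simplices:

  0-simplices (9): a, b, c, d, e, f, g, h, i
  1-simplices (27): ab, ac, ae, af, ag, ah, bc, bd, be, bh, bi, cd, cf, cg, ch, de, df, dg, di, ef, eg, ei, fh, fi, gh, gi, hi
  2-simplices (18): abc, abh, acf, aef, aeg, agh, bcd, bde, bei, bhi, cdg, cfh, cgh, def, dfi, dgi, egi, fhi

Hence C_0 ≅ Z^9, C_1 ≅ Z^27, C_2 ≅ Z^18.

∂_1: C_1 → C_0 sends each edge [p,q] (with p < q) to q − p.
The 9×27 boundary matrix has rank 8 and Smith normal form diag(1,1,1,1,1,1,1,1).

Boundary ∂_2: C_2 → C_1 maps a triangle to the signed sum of its edges. For instance
  ∂cdg = dg − cg + cd,
  ∂bcd = cd − bd + bc.
The resulting 27×18 matrix has rank 18, and its Smith normal form has invariant factors (1,1,1,1,1,1,1,1,1,1,1,1,1,1,1,1,1,2).

Now H_k = ker ∂_k / im ∂_{k+1}, so:

  H_1: rank ker ∂_1 − rank ∂_2 = (27 − 8) − 18 = 1, and ∂_2 has invariant factor 2 > 1, so H_1 = Z ⊕ Z/2.

H_1 = Z ⊕ Z/2.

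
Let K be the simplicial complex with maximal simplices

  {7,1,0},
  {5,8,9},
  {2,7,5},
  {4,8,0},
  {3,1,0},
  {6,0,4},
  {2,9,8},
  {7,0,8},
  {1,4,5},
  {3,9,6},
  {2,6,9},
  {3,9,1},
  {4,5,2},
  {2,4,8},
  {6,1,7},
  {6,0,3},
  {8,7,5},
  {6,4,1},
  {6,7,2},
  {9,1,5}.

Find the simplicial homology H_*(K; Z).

H_0 ≅ Z,  H_1 ≅ Z ⊕ Z/2Z,  H_2 = 0.

Order the vertices as 0 < 1 < 2 < 3 < 4 < 5 < 6 < 7 < 8 < 9. Listing each simplex with vertices in this order, K has dimension 2 with simplices:

  0-simplices (10): [0], [1], [2], [3], [4], [5], [6], [7], [8], [9]
  1-simplices (30): (30 of them)
  2-simplices (20): (20 of them)

so the chain groups are C_0 ≅ Z^10, C_1 ≅ Z^30, C_2 ≅ Z^20.

The boundary map ∂_1: C_1 → C_0 is given by ∂[p,q] = [q] − [p]. For instance
  ∂[6,7] = [7] − [6].
The 10×30 boundary matrix has rank 9 and Smith normal form diag(1,1,1,1,1,1,1,1,1).

The boundary map ∂_2: C_2 → C_1 sends each 2-simplex [p,q,r] to [q,r] − [p,r] + [p,q]. For instance
  ∂[0,1,3] = [1,3] − [0,3] + [0,1],
  ∂[2,6,7] = [6,7] − [2,7] + [2,6].
As a 30×20 matrix over Z this has rank 20, with invariant factors (1,1,1,1,1,1,1,1,1,1,1,1,1,1,1,1,1,1,1,2).

From H_k ≅ ker(∂_k) / im(∂_{k+1}) we obtain:

  H_0: rank C_0 − rank ∂_1 = 10 − 9 = 1, and the invariant factors of ∂_1 are all 1, so H_0 = Z.
  H_1: rank ker ∂_1 − rank ∂_2 = (30 − 9) − 20 = 1, and ∂_2 has invariant factor 2 > 1, so H_1 = Z ⊕ Z/2Z.
  H_2: rank ker ∂_2 − rank ∂_3 = (20 − 20) − 0 = 0, and there is no ∂_3, so H_2 = 0.

As a check, the Euler characteristic is 10 − 30 + 20 = 0, which agrees with 1 − 1 + 0 = 0.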